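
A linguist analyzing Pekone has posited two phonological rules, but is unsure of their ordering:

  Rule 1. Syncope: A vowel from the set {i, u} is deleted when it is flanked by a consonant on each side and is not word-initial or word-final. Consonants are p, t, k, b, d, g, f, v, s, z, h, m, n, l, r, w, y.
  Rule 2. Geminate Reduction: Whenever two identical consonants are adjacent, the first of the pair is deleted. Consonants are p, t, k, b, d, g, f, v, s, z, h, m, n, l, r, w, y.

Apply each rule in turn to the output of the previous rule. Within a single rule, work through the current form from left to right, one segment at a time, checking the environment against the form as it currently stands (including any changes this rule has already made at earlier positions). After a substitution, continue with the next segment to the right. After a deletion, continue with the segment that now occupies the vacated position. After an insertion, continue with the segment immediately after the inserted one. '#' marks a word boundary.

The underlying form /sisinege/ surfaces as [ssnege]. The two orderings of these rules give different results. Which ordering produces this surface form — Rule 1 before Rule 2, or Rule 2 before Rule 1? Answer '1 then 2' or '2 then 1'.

2 then 1

Order 1 then 2:
  1 Syncope: [sisinege] → [ssnege]
  2 Geminate Reduction: [ssnege] → [snege]
  result: [snege]
Order 2 then 1:
  2 Geminate Reduction: no change — [sisinege]
  1 Syncope: [sisinege] → [ssnege]
  result: [ssnege]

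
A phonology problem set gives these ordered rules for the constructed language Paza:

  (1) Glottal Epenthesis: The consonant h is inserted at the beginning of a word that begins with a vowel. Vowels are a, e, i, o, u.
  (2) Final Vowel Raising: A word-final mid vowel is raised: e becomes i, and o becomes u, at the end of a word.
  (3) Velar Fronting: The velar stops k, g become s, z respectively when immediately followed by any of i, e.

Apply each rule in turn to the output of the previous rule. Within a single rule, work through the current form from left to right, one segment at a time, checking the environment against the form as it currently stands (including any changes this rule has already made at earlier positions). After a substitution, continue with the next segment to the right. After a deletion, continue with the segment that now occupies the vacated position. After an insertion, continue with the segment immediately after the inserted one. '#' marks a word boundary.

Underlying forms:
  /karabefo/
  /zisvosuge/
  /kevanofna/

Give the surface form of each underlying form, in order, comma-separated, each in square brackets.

/karabefo/:
  (1) Glottal Epenthesis: no change — [karabefo]
  (2) Final Vowel Raising: [karabefo] → [karabefu]
  (3) Velar Fronting: no change — [karabefu]
/zisvosuge/:
  (1) Glottal Epenthesis: no change — [zisvosuge]
  (2) Final Vowel Raising: [zisvosuge] → [zisvosugi]
  (3) Velar Fronting: [zisvosugi] → [zisvosuzi]
/kevanofna/:
  (1) Glottal Epenthesis: no change — [kevanofna]
  (2) Final Vowel Raising: no change — [kevanofna]
  (3) Velar Fronting: [kevanofna] → [sevanofna]

[karabefu], [zisvosuzi], [sevanofna]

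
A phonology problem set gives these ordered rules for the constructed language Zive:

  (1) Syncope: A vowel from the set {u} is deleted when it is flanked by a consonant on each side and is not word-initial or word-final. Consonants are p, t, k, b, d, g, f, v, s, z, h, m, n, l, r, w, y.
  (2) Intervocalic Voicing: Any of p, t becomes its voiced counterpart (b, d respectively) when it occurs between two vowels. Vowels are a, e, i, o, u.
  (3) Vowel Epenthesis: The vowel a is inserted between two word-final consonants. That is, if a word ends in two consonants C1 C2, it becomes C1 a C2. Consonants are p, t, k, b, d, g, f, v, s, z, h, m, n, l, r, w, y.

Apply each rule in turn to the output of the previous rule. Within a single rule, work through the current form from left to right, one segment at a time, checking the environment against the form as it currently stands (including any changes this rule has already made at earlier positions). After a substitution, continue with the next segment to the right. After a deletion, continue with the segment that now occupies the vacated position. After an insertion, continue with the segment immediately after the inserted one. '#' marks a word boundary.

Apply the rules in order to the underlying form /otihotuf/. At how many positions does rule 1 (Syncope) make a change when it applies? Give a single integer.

(1) Syncope: [otihotuf] → [otihotf]
(2) Intervocalic Voicing: [otihotf] → [odihotf]
(3) Vowel Epenthesis: [odihotf] → [odihotaf]
Rule 1 changed 1 position(s).

1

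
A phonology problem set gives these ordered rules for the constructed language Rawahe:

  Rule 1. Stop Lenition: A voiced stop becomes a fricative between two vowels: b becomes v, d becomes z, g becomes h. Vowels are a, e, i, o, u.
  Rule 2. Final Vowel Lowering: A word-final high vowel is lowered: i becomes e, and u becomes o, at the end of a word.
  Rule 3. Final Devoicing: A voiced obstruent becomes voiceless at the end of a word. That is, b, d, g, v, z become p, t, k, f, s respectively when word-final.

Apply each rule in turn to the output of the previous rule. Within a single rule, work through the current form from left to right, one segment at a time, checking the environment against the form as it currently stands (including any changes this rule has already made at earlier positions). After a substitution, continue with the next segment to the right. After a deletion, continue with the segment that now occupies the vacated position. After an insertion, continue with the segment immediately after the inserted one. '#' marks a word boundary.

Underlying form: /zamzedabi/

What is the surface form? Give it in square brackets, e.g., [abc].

[zamzezave]

Rule 1 Stop Lenition: [zamzedabi] → [zamzezavi]
Rule 2 Final Vowel Lowering: [zamzezavi] → [zamzezave]
Rule 3 Final Devoicing: no change — [zamzezave]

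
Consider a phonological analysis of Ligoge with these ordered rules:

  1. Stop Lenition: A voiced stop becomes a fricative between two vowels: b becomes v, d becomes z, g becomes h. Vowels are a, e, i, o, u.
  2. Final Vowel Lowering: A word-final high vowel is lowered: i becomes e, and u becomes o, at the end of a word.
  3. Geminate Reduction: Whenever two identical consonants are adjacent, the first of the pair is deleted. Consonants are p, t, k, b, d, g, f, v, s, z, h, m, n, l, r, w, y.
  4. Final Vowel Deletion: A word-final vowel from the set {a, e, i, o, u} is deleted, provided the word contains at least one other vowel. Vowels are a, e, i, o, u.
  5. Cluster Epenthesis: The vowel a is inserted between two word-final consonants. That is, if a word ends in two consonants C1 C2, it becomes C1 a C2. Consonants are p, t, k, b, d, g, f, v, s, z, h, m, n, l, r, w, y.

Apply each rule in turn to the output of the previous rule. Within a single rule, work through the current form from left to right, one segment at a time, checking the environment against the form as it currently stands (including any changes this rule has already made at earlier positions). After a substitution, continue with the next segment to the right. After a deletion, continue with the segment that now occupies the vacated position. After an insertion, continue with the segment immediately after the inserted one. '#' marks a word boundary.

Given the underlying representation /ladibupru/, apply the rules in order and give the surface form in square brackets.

[lazivupar]

1 Stop Lenition: [ladibupru] → [lazivupru]
2 Final Vowel Lowering: [lazivupru] → [lazivupro]
3 Geminate Reduction: no change — [lazivupro]
4 Final Vowel Deletion: [lazivupro] → [lazivupr]
5 Cluster Epenthesis: [lazivupr] → [lazivupar]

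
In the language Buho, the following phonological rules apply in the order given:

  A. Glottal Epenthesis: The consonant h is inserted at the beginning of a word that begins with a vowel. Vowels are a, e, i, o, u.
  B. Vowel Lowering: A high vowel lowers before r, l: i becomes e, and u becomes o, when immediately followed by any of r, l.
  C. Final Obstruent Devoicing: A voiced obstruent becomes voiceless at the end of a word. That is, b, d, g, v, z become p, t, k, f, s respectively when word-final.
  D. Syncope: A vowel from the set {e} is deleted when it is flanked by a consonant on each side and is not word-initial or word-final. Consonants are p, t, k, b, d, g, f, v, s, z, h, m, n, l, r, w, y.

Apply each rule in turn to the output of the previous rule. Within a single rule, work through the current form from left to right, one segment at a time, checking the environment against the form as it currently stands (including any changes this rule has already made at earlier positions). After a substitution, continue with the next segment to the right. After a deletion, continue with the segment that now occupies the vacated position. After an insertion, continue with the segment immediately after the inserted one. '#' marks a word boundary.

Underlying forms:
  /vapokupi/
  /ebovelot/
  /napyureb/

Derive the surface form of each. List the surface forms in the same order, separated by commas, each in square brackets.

[vapokupi], [hbovlot], [napyorp]

/vapokupi/:
  A Glottal Epenthesis: no change — [vapokupi]
  B Vowel Lowering: no change — [vapokupi]
  C Final Obstruent Devoicing: no change — [vapokupi]
  D Syncope: no change — [vapokupi]
/ebovelot/:
  A Glottal Epenthesis: [ebovelot] → [hebovelot]
  B Vowel Lowering: no change — [hebovelot]
  C Final Obstruent Devoicing: no change — [hebovelot]
  D Syncope: [hebovelot] → [hbovlot]
/napyureb/:
  A Glottal Epenthesis: no change — [napyureb]
  B Vowel Lowering: [napyureb] → [napyoreb]
  C Final Obstruent Devoicing: [napyoreb] → [napyorep]
  D Syncope: [napyorep] → [napyorp]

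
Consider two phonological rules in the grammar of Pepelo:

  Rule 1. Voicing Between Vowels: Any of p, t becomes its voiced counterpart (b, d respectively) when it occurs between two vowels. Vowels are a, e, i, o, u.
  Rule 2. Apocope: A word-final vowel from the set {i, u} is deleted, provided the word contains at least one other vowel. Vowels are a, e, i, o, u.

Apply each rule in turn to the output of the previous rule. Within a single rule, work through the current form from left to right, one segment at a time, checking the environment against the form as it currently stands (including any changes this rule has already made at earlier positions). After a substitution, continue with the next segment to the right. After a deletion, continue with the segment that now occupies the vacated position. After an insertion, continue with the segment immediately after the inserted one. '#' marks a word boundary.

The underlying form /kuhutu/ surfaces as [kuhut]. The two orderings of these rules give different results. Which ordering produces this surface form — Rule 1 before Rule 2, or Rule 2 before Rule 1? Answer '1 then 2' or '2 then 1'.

2 then 1

Order 1 then 2:
  1 Voicing Between Vowels: [kuhutu] → [kuhudu]
  2 Apocope: [kuhudu] → [kuhud]
  result: [kuhud]
Order 2 then 1:
  2 Apocope: [kuhutu] → [kuhut]
  1 Voicing Between Vowels: no change — [kuhut]
  result: [kuhut]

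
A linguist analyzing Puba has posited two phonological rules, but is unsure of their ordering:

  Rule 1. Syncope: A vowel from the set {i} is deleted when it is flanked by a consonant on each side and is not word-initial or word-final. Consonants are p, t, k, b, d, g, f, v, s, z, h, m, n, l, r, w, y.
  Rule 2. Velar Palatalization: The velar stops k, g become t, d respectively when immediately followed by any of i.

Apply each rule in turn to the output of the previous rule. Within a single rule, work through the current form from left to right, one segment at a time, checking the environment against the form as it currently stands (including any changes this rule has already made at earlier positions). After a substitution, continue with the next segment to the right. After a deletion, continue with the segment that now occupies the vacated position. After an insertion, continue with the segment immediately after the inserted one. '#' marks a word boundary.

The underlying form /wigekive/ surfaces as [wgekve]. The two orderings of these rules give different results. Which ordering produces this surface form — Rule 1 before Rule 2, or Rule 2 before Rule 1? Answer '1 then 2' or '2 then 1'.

Order 1 then 2:
  1 Syncope: [wigekive] → [wgekve]
  2 Velar Palatalization: no change — [wgekve]
  result: [wgekve]
Order 2 then 1:
  2 Velar Palatalization: [wigekive] → [wigetive]
  1 Syncope: [wigetive] → [wgetve]
  result: [wgetve]

1 then 2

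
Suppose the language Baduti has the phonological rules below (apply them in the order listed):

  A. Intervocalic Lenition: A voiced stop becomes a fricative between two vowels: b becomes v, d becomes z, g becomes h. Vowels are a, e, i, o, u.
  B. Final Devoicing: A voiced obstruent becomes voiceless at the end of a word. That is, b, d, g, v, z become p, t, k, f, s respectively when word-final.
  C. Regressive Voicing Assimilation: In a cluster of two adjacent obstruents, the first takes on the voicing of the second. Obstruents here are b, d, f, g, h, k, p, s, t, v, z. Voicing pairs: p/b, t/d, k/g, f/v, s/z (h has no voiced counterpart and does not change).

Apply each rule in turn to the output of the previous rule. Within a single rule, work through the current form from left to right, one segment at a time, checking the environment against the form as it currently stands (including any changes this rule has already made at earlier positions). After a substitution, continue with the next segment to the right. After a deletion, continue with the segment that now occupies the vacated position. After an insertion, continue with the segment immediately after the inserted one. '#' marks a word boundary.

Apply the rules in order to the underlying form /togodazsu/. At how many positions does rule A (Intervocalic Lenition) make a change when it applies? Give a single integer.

2

A Intervocalic Lenition: [togodazsu] → [tohozazsu]
B Final Devoicing: no change — [tohozazsu]
C Regressive Voicing Assimilation: [tohozazsu] → [tohozassu]
Rule A changed 2 position(s).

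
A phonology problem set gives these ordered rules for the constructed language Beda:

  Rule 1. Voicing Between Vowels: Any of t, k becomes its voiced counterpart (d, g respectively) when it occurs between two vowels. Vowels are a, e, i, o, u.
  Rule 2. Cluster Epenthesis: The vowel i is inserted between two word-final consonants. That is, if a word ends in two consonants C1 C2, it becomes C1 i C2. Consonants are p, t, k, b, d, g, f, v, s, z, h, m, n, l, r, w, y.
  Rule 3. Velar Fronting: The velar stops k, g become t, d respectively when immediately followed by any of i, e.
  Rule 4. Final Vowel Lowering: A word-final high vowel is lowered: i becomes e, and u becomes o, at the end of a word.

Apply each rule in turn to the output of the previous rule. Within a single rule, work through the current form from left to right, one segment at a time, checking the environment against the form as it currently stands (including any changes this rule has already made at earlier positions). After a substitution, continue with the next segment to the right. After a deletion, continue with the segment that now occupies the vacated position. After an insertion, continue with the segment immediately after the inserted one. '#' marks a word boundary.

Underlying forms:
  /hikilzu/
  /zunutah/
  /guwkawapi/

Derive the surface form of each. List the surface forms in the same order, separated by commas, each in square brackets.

[hidilzo], [zunudah], [guwkawape]

/hikilzu/:
  Rule 1 Voicing Between Vowels: [hikilzu] → [higilzu]
  Rule 2 Cluster Epenthesis: no change — [higilzu]
  Rule 3 Velar Fronting: [higilzu] → [hidilzu]
  Rule 4 Final Vowel Lowering: [hidilzu] → [hidilzo]
/zunutah/:
  Rule 1 Voicing Between Vowels: [zunutah] → [zunudah]
  Rule 2 Cluster Epenthesis: no change — [zunudah]
  Rule 3 Velar Fronting: no change — [zunudah]
  Rule 4 Final Vowel Lowering: no change — [zunudah]
/guwkawapi/:
  Rule 1 Voicing Between Vowels: no change — [guwkawapi]
  Rule 2 Cluster Epenthesis: no change — [guwkawapi]
  Rule 3 Velar Fronting: no change — [guwkawapi]
  Rule 4 Final Vowel Lowering: [guwkawapi] → [guwkawape]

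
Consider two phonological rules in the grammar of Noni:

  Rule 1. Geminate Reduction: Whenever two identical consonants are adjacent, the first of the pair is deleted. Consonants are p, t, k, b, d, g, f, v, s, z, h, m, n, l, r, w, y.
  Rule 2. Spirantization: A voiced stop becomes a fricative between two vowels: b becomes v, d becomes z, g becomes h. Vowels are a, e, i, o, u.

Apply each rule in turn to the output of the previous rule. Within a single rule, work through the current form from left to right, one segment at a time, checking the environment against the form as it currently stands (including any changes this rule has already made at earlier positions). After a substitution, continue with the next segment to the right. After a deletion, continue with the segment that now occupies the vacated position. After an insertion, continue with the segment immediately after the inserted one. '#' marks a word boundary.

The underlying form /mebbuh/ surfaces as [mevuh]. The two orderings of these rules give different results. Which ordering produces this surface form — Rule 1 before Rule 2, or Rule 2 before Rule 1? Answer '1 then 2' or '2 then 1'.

Order 1 then 2:
  1 Geminate Reduction: [mebbuh] → [mebuh]
  2 Spirantization: [mebuh] → [mevuh]
  result: [mevuh]
Order 2 then 1:
  2 Spirantization: no change — [mebbuh]
  1 Geminate Reduction: [mebbuh] → [mebuh]
  result: [mebuh]

1 then 2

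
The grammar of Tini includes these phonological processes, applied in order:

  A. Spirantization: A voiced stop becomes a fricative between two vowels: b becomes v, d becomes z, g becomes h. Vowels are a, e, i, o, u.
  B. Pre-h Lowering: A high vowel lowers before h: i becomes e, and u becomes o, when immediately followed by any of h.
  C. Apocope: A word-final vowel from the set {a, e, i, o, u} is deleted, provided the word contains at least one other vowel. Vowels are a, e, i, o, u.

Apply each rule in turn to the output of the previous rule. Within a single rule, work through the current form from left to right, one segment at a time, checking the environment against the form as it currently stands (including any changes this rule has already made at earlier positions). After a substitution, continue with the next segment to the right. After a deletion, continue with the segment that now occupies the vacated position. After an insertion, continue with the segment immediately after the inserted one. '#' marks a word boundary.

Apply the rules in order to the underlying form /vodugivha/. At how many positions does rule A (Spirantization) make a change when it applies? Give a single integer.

A Spirantization: [vodugivha] → [vozuhivha]
B Pre-h Lowering: [vozuhivha] → [vozohivha]
C Apocope: [vozohivha] → [vozohivh]
Rule A changed 2 position(s).

2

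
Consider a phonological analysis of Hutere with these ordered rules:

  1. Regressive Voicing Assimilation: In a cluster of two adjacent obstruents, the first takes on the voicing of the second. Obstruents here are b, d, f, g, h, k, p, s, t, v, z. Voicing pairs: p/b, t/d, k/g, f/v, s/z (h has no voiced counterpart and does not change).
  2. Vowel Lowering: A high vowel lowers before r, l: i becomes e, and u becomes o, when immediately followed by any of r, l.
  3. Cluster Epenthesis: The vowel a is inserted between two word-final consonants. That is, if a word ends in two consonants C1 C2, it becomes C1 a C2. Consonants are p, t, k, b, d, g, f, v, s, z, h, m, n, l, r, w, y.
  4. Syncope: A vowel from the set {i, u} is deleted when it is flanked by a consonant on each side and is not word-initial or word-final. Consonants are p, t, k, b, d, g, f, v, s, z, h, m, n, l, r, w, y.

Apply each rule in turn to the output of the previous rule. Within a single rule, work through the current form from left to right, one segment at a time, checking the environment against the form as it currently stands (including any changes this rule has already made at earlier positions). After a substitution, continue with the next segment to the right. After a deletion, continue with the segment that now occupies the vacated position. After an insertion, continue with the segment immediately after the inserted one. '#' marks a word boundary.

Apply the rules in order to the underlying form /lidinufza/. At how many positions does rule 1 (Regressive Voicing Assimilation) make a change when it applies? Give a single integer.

1 Regressive Voicing Assimilation: [lidinufza] → [lidinuvza]
2 Vowel Lowering: no change — [lidinuvza]
3 Cluster Epenthesis: no change — [lidinuvza]
4 Syncope: [lidinuvza] → [ldnvza]
Rule 1 changed 1 position(s).

1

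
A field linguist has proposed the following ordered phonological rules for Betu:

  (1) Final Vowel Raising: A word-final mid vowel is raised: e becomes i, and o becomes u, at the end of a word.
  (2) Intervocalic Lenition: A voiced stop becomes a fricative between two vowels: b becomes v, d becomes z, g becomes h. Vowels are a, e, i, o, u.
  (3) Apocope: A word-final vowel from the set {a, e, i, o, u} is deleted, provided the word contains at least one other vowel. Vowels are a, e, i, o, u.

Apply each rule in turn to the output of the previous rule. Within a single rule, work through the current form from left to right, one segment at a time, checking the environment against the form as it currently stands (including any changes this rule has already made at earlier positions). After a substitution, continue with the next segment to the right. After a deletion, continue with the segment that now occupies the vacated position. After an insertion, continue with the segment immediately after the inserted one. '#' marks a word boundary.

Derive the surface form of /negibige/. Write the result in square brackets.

(1) Final Vowel Raising: [negibige] → [negibigi]
(2) Intervocalic Lenition: [negibigi] → [nehivihi]
(3) Apocope: [nehivihi] → [nehivih]

[nehivih]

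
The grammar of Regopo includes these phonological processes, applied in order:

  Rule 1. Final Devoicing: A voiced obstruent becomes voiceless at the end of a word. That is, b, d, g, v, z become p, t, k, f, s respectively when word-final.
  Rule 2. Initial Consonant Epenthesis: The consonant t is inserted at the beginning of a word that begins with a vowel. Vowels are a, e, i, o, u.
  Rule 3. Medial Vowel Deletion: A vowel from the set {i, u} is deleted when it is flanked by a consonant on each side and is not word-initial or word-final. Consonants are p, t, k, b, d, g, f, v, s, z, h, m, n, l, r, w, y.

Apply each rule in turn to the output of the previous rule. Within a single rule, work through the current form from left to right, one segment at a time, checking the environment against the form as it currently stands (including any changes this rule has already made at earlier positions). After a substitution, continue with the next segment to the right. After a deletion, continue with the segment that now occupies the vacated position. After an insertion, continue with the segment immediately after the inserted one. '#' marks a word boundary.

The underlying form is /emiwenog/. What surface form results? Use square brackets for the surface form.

[temwenok]

Rule 1 Final Devoicing: [emiwenog] → [emiwenok]
Rule 2 Initial Consonant Epenthesis: [emiwenok] → [temiwenok]
Rule 3 Medial Vowel Deletion: [temiwenok] → [temwenok]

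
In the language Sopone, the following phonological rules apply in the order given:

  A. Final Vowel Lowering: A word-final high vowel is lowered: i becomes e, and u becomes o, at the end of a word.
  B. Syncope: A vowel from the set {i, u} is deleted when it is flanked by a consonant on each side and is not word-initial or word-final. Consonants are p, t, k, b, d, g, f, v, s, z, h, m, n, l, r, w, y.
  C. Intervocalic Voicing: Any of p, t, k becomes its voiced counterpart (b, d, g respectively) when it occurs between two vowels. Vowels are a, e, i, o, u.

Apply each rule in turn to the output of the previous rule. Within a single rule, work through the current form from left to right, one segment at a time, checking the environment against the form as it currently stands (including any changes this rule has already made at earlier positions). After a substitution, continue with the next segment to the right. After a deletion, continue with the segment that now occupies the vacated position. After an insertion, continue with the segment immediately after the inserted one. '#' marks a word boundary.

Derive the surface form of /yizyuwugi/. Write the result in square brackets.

[yzywge]

A Final Vowel Lowering: [yizyuwugi] → [yizyuwuge]
B Syncope: [yizyuwuge] → [yzywge]
C Intervocalic Voicing: no change — [yzywge]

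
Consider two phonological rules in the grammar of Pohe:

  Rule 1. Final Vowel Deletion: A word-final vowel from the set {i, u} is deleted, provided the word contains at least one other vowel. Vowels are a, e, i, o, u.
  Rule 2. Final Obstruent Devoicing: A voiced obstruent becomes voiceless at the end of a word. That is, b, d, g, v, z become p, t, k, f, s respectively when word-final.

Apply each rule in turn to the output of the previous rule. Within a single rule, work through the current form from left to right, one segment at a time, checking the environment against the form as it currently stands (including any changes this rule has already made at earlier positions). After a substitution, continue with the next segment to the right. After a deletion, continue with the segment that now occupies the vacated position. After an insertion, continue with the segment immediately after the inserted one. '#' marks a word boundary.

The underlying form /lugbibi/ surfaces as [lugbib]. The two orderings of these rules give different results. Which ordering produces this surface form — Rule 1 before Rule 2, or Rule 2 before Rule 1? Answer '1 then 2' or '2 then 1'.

Order 1 then 2:
  1 Final Vowel Deletion: [lugbibi] → [lugbib]
  2 Final Obstruent Devoicing: [lugbib] → [lugbip]
  result: [lugbip]
Order 2 then 1:
  2 Final Obstruent Devoicing: no change — [lugbibi]
  1 Final Vowel Deletion: [lugbibi] → [lugbib]
  result: [lugbib]

2 then 1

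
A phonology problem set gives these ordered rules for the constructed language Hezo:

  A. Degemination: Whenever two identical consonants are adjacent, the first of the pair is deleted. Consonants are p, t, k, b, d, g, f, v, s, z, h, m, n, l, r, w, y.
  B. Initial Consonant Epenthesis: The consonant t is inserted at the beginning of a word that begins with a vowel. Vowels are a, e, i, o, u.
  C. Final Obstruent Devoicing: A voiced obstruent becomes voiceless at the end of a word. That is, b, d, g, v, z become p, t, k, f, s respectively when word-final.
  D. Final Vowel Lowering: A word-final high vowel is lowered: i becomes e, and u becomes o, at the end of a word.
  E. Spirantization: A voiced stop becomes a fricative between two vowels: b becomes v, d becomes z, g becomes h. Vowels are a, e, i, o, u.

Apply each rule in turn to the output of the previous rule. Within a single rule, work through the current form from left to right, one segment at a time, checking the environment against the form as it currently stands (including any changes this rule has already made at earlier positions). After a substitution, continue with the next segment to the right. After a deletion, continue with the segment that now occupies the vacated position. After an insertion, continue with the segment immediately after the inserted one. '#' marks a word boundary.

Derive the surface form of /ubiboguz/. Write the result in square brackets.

A Degemination: no change — [ubiboguz]
B Initial Consonant Epenthesis: [ubiboguz] → [tubiboguz]
C Final Obstruent Devoicing: [tubiboguz] → [tubibogus]
D Final Vowel Lowering: no change — [tubibogus]
E Spirantization: [tubibogus] → [tuvivohus]

[tuvivohus]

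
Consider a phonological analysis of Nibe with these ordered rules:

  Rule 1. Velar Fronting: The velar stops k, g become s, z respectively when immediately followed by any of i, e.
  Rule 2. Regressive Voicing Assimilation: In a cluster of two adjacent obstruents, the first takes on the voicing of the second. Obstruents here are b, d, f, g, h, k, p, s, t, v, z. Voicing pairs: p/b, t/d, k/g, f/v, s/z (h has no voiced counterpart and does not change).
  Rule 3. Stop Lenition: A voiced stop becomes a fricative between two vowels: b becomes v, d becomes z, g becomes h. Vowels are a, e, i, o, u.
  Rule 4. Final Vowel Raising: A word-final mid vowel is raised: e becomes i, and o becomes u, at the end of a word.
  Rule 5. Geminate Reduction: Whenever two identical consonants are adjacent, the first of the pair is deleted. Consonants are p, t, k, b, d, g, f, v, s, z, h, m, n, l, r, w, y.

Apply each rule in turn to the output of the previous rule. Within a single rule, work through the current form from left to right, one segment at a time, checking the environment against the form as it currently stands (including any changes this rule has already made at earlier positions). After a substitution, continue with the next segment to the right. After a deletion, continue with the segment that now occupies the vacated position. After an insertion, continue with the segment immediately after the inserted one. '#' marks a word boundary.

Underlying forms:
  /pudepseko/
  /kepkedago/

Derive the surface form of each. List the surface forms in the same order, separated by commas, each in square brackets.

[puzepseku], [sepsezahu]

/pudepseko/:
  Rule 1 Velar Fronting: no change — [pudepseko]
  Rule 2 Regressive Voicing Assimilation: no change — [pudepseko]
  Rule 3 Stop Lenition: [pudepseko] → [puzepseko]
  Rule 4 Final Vowel Raising: [puzepseko] → [puzepseku]
  Rule 5 Geminate Reduction: no change — [puzepseku]
/kepkedago/:
  Rule 1 Velar Fronting: [kepkedago] → [sepsedago]
  Rule 2 Regressive Voicing Assimilation: no change — [sepsedago]
  Rule 3 Stop Lenition: [sepsedago] → [sepsezaho]
  Rule 4 Final Vowel Raising: [sepsezaho] → [sepsezahu]
  Rule 5 Geminate Reduction: no change — [sepsezahu]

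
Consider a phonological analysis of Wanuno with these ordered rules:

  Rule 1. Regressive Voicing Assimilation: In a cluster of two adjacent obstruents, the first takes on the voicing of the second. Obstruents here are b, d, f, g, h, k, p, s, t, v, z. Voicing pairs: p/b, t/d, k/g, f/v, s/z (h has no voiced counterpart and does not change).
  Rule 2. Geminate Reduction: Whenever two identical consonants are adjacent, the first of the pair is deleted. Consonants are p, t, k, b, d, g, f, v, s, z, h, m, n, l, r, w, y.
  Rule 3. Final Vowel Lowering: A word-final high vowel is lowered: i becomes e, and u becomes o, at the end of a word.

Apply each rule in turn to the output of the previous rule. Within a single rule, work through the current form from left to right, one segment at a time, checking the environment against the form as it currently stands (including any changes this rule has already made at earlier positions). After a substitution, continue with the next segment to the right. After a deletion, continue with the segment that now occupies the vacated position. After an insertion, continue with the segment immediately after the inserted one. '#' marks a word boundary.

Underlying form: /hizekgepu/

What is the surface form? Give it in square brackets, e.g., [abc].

[hizegepo]

Rule 1 Regressive Voicing Assimilation: [hizekgepu] → [hizeggepu]
Rule 2 Geminate Reduction: [hizeggepu] → [hizegepu]
Rule 3 Final Vowel Lowering: [hizegepu] → [hizegepo]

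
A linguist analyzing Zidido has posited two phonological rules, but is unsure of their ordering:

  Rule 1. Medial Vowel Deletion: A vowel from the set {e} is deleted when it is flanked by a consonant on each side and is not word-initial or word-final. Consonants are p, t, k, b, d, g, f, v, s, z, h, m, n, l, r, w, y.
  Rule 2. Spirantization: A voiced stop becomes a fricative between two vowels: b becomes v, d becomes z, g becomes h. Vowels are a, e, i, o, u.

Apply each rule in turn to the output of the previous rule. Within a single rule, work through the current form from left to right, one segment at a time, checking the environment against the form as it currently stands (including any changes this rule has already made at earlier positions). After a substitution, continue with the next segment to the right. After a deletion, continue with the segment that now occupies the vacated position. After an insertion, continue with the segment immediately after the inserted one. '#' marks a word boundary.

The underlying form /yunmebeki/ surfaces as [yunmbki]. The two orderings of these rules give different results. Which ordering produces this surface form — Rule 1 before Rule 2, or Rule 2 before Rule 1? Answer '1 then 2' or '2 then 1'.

Order 1 then 2:
  1 Medial Vowel Deletion: [yunmebeki] → [yunmbki]
  2 Spirantization: no change — [yunmbki]
  result: [yunmbki]
Order 2 then 1:
  2 Spirantization: [yunmebeki] → [yunmeveki]
  1 Medial Vowel Deletion: [yunmeveki] → [yunmvki]
  result: [yunmvki]

1 then 2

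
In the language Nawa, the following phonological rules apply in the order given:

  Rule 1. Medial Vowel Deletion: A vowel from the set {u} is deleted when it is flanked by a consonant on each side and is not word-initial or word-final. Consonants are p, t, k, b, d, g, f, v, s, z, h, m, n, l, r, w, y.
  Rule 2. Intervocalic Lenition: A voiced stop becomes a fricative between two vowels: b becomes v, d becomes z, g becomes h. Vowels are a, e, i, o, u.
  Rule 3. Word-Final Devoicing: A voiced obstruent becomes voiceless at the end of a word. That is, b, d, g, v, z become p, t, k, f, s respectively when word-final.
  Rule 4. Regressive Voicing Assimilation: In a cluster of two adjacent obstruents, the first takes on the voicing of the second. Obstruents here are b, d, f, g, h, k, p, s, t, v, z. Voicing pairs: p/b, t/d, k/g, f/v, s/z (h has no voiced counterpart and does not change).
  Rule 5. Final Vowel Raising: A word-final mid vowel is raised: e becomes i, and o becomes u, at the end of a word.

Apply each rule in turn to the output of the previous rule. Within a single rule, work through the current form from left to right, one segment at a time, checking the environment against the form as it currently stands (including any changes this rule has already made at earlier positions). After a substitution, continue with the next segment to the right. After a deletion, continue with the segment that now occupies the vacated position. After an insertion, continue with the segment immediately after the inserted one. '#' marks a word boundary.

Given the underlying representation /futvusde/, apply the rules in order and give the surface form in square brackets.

Rule 1 Medial Vowel Deletion: [futvusde] → [ftvsde]
Rule 2 Intervocalic Lenition: no change — [ftvsde]
Rule 3 Word-Final Devoicing: no change — [ftvsde]
Rule 4 Regressive Voicing Assimilation: [ftvsde] → [fdfzde]
Rule 5 Final Vowel Raising: [fdfzde] → [fdfzdi]

[fdfzdi]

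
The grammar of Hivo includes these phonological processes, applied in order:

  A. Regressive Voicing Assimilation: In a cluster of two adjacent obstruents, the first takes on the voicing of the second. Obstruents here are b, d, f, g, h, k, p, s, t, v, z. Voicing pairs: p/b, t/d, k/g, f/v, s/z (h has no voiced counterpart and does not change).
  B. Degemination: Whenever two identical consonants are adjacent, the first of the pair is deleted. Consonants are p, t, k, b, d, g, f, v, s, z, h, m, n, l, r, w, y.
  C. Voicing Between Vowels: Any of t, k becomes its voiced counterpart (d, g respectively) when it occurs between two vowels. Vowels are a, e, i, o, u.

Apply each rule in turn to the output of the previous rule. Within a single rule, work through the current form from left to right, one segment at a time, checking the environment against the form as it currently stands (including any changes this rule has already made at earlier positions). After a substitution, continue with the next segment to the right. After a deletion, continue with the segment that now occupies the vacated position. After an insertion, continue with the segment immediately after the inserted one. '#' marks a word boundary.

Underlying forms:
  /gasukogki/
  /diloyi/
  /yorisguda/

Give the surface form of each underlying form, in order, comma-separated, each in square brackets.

[gasugogi], [diloyi], [yorizguda]

/gasukogki/:
  A Regressive Voicing Assimilation: [gasukogki] → [gasukokki]
  B Degemination: [gasukokki] → [gasukoki]
  C Voicing Between Vowels: [gasukoki] → [gasugogi]
/diloyi/:
  A Regressive Voicing Assimilation: no change — [diloyi]
  B Degemination: no change — [diloyi]
  C Voicing Between Vowels: no change — [diloyi]
/yorisguda/:
  A Regressive Voicing Assimilation: [yorisguda] → [yorizguda]
  B Degemination: no change — [yorizguda]
  C Voicing Between Vowels: no change — [yorizguda]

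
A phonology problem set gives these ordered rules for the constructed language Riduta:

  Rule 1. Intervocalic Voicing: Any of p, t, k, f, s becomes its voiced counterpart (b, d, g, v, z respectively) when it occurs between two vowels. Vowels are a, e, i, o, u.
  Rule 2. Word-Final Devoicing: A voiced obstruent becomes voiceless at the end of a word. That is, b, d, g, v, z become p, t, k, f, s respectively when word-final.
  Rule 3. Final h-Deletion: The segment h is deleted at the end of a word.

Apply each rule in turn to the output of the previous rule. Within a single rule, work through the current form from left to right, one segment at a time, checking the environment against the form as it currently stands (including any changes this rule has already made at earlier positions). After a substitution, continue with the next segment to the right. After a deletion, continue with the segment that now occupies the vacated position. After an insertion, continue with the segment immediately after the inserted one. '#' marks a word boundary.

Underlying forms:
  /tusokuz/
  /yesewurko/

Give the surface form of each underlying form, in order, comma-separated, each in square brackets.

[tuzogus], [yezewurko]

/tusokuz/:
  Rule 1 Intervocalic Voicing: [tusokuz] → [tuzoguz]
  Rule 2 Word-Final Devoicing: [tuzoguz] → [tuzogus]
  Rule 3 Final h-Deletion: no change — [tuzogus]
/yesewurko/:
  Rule 1 Intervocalic Voicing: [yesewurko] → [yezewurko]
  Rule 2 Word-Final Devoicing: no change — [yezewurko]
  Rule 3 Final h-Deletion: no change — [yezewurko]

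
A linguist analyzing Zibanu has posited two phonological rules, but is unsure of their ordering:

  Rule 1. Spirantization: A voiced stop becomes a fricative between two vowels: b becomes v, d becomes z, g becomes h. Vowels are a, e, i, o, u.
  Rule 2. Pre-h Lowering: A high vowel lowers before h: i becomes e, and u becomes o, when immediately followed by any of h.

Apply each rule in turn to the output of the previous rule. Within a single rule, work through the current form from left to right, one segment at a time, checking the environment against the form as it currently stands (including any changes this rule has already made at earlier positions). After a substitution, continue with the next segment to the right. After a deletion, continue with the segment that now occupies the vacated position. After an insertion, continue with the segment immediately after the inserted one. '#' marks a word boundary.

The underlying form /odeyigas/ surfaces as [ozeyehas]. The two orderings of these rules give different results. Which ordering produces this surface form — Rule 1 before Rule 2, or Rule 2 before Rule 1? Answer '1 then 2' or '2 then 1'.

1 then 2

Order 1 then 2:
  1 Spirantization: [odeyigas] → [ozeyihas]
  2 Pre-h Lowering: [ozeyihas] → [ozeyehas]
  result: [ozeyehas]
Order 2 then 1:
  2 Pre-h Lowering: no change — [odeyigas]
  1 Spirantization: [odeyigas] → [ozeyihas]
  result: [ozeyihas]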